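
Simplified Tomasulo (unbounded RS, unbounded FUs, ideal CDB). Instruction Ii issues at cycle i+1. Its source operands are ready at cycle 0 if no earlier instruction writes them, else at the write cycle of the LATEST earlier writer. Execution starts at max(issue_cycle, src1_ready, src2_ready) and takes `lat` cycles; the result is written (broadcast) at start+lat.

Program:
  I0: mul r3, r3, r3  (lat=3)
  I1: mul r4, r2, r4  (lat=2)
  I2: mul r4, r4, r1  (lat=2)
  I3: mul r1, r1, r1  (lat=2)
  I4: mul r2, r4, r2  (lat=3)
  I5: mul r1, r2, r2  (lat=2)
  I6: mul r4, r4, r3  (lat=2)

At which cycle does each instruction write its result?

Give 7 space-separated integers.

I0 mul r3: issue@1 deps=(None,None) exec_start@1 write@4
I1 mul r4: issue@2 deps=(None,None) exec_start@2 write@4
I2 mul r4: issue@3 deps=(1,None) exec_start@4 write@6
I3 mul r1: issue@4 deps=(None,None) exec_start@4 write@6
I4 mul r2: issue@5 deps=(2,None) exec_start@6 write@9
I5 mul r1: issue@6 deps=(4,4) exec_start@9 write@11
I6 mul r4: issue@7 deps=(2,0) exec_start@7 write@9

Answer: 4 4 6 6 9 11 9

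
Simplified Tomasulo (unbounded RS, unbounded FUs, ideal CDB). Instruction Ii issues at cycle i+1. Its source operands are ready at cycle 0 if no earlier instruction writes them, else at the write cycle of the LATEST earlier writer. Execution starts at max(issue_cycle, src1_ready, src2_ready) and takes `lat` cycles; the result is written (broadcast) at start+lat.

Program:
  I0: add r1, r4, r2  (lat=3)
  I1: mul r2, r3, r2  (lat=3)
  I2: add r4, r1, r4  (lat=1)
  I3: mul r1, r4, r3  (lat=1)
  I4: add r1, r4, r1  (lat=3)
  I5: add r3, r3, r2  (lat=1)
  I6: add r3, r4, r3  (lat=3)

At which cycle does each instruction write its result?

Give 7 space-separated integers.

Answer: 4 5 5 6 9 7 10

Derivation:
I0 add r1: issue@1 deps=(None,None) exec_start@1 write@4
I1 mul r2: issue@2 deps=(None,None) exec_start@2 write@5
I2 add r4: issue@3 deps=(0,None) exec_start@4 write@5
I3 mul r1: issue@4 deps=(2,None) exec_start@5 write@6
I4 add r1: issue@5 deps=(2,3) exec_start@6 write@9
I5 add r3: issue@6 deps=(None,1) exec_start@6 write@7
I6 add r3: issue@7 deps=(2,5) exec_start@7 write@10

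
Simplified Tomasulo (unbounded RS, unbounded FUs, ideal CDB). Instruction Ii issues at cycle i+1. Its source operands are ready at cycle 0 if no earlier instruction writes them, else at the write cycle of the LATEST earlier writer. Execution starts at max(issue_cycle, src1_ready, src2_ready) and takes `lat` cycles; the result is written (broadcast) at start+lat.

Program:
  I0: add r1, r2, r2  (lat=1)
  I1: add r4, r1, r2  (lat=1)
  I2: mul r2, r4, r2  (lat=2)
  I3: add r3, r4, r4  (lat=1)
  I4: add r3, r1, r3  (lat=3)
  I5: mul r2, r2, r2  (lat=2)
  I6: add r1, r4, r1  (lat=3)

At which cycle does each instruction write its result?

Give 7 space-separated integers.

I0 add r1: issue@1 deps=(None,None) exec_start@1 write@2
I1 add r4: issue@2 deps=(0,None) exec_start@2 write@3
I2 mul r2: issue@3 deps=(1,None) exec_start@3 write@5
I3 add r3: issue@4 deps=(1,1) exec_start@4 write@5
I4 add r3: issue@5 deps=(0,3) exec_start@5 write@8
I5 mul r2: issue@6 deps=(2,2) exec_start@6 write@8
I6 add r1: issue@7 deps=(1,0) exec_start@7 write@10

Answer: 2 3 5 5 8 8 10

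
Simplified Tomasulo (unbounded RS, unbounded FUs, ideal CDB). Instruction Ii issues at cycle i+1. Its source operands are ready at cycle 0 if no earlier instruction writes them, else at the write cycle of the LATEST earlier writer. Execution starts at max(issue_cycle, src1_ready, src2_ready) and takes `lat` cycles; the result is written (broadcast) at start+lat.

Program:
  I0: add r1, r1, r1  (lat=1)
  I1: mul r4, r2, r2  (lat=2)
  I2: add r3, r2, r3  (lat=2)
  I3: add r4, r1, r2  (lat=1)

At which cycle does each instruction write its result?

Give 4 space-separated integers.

Answer: 2 4 5 5

Derivation:
I0 add r1: issue@1 deps=(None,None) exec_start@1 write@2
I1 mul r4: issue@2 deps=(None,None) exec_start@2 write@4
I2 add r3: issue@3 deps=(None,None) exec_start@3 write@5
I3 add r4: issue@4 deps=(0,None) exec_start@4 write@5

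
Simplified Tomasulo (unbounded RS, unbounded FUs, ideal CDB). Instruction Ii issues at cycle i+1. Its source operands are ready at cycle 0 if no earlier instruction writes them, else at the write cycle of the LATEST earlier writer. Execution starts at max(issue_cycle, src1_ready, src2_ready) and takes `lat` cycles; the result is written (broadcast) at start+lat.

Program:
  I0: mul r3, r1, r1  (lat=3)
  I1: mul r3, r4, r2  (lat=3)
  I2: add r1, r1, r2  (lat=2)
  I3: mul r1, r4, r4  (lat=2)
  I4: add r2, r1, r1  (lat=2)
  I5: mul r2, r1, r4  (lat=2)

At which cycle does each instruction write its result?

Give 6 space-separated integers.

I0 mul r3: issue@1 deps=(None,None) exec_start@1 write@4
I1 mul r3: issue@2 deps=(None,None) exec_start@2 write@5
I2 add r1: issue@3 deps=(None,None) exec_start@3 write@5
I3 mul r1: issue@4 deps=(None,None) exec_start@4 write@6
I4 add r2: issue@5 deps=(3,3) exec_start@6 write@8
I5 mul r2: issue@6 deps=(3,None) exec_start@6 write@8

Answer: 4 5 5 6 8 8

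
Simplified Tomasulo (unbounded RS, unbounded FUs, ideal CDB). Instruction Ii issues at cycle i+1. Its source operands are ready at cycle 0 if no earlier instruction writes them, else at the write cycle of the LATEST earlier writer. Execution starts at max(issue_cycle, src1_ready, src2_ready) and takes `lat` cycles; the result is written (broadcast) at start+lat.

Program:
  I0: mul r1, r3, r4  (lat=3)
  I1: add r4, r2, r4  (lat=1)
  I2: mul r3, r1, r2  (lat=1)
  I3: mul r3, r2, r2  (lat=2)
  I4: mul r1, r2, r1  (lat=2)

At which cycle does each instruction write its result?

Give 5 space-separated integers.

Answer: 4 3 5 6 7

Derivation:
I0 mul r1: issue@1 deps=(None,None) exec_start@1 write@4
I1 add r4: issue@2 deps=(None,None) exec_start@2 write@3
I2 mul r3: issue@3 deps=(0,None) exec_start@4 write@5
I3 mul r3: issue@4 deps=(None,None) exec_start@4 write@6
I4 mul r1: issue@5 deps=(None,0) exec_start@5 write@7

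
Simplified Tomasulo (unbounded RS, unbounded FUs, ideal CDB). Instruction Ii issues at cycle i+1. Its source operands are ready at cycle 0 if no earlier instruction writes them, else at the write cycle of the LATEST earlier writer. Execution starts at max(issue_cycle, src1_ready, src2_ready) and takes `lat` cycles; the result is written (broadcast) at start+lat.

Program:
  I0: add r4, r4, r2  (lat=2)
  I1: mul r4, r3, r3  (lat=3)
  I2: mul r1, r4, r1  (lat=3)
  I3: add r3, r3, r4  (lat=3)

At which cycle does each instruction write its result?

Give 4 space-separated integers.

I0 add r4: issue@1 deps=(None,None) exec_start@1 write@3
I1 mul r4: issue@2 deps=(None,None) exec_start@2 write@5
I2 mul r1: issue@3 deps=(1,None) exec_start@5 write@8
I3 add r3: issue@4 deps=(None,1) exec_start@5 write@8

Answer: 3 5 8 8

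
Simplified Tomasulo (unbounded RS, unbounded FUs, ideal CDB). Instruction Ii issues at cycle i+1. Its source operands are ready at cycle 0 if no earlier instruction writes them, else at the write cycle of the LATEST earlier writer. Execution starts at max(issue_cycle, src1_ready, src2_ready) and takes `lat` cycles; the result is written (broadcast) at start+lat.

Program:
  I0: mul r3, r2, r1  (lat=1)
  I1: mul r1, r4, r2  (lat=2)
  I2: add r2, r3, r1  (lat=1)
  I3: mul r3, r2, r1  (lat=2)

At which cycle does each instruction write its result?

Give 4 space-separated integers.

Answer: 2 4 5 7

Derivation:
I0 mul r3: issue@1 deps=(None,None) exec_start@1 write@2
I1 mul r1: issue@2 deps=(None,None) exec_start@2 write@4
I2 add r2: issue@3 deps=(0,1) exec_start@4 write@5
I3 mul r3: issue@4 deps=(2,1) exec_start@5 write@7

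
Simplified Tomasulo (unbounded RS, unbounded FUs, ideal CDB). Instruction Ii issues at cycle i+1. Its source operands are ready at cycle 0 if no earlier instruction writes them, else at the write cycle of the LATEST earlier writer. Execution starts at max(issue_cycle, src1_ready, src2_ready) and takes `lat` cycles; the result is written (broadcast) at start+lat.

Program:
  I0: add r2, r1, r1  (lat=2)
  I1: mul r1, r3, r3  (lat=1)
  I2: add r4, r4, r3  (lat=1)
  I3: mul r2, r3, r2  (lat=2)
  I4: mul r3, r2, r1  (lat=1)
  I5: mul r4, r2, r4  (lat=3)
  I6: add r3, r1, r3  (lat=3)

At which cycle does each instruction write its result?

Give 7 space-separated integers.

I0 add r2: issue@1 deps=(None,None) exec_start@1 write@3
I1 mul r1: issue@2 deps=(None,None) exec_start@2 write@3
I2 add r4: issue@3 deps=(None,None) exec_start@3 write@4
I3 mul r2: issue@4 deps=(None,0) exec_start@4 write@6
I4 mul r3: issue@5 deps=(3,1) exec_start@6 write@7
I5 mul r4: issue@6 deps=(3,2) exec_start@6 write@9
I6 add r3: issue@7 deps=(1,4) exec_start@7 write@10

Answer: 3 3 4 6 7 9 10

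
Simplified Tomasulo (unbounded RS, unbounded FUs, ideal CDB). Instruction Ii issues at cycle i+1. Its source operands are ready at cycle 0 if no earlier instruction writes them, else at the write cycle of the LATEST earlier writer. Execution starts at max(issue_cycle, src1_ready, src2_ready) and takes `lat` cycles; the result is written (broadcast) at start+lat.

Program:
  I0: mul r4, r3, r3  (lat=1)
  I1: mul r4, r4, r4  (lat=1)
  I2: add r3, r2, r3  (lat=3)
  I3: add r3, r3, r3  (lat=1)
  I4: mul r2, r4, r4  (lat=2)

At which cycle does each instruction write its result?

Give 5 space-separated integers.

Answer: 2 3 6 7 7

Derivation:
I0 mul r4: issue@1 deps=(None,None) exec_start@1 write@2
I1 mul r4: issue@2 deps=(0,0) exec_start@2 write@3
I2 add r3: issue@3 deps=(None,None) exec_start@3 write@6
I3 add r3: issue@4 deps=(2,2) exec_start@6 write@7
I4 mul r2: issue@5 deps=(1,1) exec_start@5 write@7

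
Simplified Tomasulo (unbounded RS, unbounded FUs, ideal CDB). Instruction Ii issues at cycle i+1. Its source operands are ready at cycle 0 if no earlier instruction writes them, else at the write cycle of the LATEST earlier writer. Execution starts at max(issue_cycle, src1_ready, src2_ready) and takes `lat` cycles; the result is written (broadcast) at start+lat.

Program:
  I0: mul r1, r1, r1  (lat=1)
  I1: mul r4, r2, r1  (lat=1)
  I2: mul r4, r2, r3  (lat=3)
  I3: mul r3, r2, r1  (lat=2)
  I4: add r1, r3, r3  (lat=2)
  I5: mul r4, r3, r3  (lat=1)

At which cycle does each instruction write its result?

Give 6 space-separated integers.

I0 mul r1: issue@1 deps=(None,None) exec_start@1 write@2
I1 mul r4: issue@2 deps=(None,0) exec_start@2 write@3
I2 mul r4: issue@3 deps=(None,None) exec_start@3 write@6
I3 mul r3: issue@4 deps=(None,0) exec_start@4 write@6
I4 add r1: issue@5 deps=(3,3) exec_start@6 write@8
I5 mul r4: issue@6 deps=(3,3) exec_start@6 write@7

Answer: 2 3 6 6 8 7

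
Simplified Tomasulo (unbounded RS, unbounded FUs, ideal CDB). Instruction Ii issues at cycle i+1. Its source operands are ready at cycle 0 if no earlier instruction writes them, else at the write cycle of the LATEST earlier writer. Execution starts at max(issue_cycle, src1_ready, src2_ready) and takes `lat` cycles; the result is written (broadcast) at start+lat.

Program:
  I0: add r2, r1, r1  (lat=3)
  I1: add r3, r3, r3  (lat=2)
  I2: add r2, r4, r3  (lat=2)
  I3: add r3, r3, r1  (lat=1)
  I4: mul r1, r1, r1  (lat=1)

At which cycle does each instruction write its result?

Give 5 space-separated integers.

Answer: 4 4 6 5 6

Derivation:
I0 add r2: issue@1 deps=(None,None) exec_start@1 write@4
I1 add r3: issue@2 deps=(None,None) exec_start@2 write@4
I2 add r2: issue@3 deps=(None,1) exec_start@4 write@6
I3 add r3: issue@4 deps=(1,None) exec_start@4 write@5
I4 mul r1: issue@5 deps=(None,None) exec_start@5 write@6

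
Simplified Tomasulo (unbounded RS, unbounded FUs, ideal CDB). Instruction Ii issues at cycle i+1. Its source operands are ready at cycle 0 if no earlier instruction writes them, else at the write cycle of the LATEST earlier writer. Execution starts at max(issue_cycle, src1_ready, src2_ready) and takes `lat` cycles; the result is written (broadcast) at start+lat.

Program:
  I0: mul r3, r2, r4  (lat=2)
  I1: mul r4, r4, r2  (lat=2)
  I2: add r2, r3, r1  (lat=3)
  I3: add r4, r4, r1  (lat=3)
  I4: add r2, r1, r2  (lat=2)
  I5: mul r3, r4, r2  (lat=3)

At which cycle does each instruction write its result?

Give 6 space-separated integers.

I0 mul r3: issue@1 deps=(None,None) exec_start@1 write@3
I1 mul r4: issue@2 deps=(None,None) exec_start@2 write@4
I2 add r2: issue@3 deps=(0,None) exec_start@3 write@6
I3 add r4: issue@4 deps=(1,None) exec_start@4 write@7
I4 add r2: issue@5 deps=(None,2) exec_start@6 write@8
I5 mul r3: issue@6 deps=(3,4) exec_start@8 write@11

Answer: 3 4 6 7 8 11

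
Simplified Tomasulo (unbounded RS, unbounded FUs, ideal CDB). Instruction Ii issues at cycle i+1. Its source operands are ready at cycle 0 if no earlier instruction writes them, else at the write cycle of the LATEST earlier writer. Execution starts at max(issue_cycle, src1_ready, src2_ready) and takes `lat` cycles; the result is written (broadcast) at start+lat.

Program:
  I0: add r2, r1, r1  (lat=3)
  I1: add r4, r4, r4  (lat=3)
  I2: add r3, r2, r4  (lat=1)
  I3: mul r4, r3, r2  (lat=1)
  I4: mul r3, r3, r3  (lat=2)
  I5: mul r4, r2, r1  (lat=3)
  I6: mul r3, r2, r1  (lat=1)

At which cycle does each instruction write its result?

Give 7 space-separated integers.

I0 add r2: issue@1 deps=(None,None) exec_start@1 write@4
I1 add r4: issue@2 deps=(None,None) exec_start@2 write@5
I2 add r3: issue@3 deps=(0,1) exec_start@5 write@6
I3 mul r4: issue@4 deps=(2,0) exec_start@6 write@7
I4 mul r3: issue@5 deps=(2,2) exec_start@6 write@8
I5 mul r4: issue@6 deps=(0,None) exec_start@6 write@9
I6 mul r3: issue@7 deps=(0,None) exec_start@7 write@8

Answer: 4 5 6 7 8 9 8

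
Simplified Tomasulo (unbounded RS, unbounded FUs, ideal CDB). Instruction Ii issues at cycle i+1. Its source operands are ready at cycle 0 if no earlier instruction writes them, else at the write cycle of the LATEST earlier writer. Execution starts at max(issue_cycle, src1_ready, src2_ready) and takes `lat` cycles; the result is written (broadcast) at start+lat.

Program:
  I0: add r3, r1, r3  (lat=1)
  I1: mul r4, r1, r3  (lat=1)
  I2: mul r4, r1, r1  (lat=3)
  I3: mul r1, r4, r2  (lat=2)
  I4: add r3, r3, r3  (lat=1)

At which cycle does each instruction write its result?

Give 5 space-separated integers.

I0 add r3: issue@1 deps=(None,None) exec_start@1 write@2
I1 mul r4: issue@2 deps=(None,0) exec_start@2 write@3
I2 mul r4: issue@3 deps=(None,None) exec_start@3 write@6
I3 mul r1: issue@4 deps=(2,None) exec_start@6 write@8
I4 add r3: issue@5 deps=(0,0) exec_start@5 write@6

Answer: 2 3 6 8 6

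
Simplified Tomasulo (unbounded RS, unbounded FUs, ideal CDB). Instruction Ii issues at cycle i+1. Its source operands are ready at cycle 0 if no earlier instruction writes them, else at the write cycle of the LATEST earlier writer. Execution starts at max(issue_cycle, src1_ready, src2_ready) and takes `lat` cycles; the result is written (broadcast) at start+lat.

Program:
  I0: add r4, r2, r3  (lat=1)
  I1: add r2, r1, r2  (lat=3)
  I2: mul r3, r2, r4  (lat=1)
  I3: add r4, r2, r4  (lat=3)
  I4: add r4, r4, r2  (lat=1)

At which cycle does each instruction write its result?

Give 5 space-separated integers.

I0 add r4: issue@1 deps=(None,None) exec_start@1 write@2
I1 add r2: issue@2 deps=(None,None) exec_start@2 write@5
I2 mul r3: issue@3 deps=(1,0) exec_start@5 write@6
I3 add r4: issue@4 deps=(1,0) exec_start@5 write@8
I4 add r4: issue@5 deps=(3,1) exec_start@8 write@9

Answer: 2 5 6 8 9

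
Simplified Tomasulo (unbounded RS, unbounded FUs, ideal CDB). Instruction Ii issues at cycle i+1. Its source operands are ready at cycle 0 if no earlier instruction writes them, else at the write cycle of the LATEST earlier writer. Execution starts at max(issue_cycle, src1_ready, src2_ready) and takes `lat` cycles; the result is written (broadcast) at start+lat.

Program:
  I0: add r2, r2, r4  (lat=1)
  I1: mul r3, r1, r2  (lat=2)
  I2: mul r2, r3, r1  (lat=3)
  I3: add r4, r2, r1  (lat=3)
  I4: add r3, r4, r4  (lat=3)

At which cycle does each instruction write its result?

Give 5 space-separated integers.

Answer: 2 4 7 10 13

Derivation:
I0 add r2: issue@1 deps=(None,None) exec_start@1 write@2
I1 mul r3: issue@2 deps=(None,0) exec_start@2 write@4
I2 mul r2: issue@3 deps=(1,None) exec_start@4 write@7
I3 add r4: issue@4 deps=(2,None) exec_start@7 write@10
I4 add r3: issue@5 deps=(3,3) exec_start@10 write@13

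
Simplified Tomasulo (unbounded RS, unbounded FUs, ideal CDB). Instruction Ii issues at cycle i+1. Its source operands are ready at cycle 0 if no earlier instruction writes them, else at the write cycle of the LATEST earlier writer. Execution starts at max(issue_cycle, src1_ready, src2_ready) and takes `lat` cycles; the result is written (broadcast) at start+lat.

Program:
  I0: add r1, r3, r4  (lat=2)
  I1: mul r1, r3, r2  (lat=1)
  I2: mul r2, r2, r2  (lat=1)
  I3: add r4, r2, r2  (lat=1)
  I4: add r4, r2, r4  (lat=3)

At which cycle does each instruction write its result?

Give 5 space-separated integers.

Answer: 3 3 4 5 8

Derivation:
I0 add r1: issue@1 deps=(None,None) exec_start@1 write@3
I1 mul r1: issue@2 deps=(None,None) exec_start@2 write@3
I2 mul r2: issue@3 deps=(None,None) exec_start@3 write@4
I3 add r4: issue@4 deps=(2,2) exec_start@4 write@5
I4 add r4: issue@5 deps=(2,3) exec_start@5 write@8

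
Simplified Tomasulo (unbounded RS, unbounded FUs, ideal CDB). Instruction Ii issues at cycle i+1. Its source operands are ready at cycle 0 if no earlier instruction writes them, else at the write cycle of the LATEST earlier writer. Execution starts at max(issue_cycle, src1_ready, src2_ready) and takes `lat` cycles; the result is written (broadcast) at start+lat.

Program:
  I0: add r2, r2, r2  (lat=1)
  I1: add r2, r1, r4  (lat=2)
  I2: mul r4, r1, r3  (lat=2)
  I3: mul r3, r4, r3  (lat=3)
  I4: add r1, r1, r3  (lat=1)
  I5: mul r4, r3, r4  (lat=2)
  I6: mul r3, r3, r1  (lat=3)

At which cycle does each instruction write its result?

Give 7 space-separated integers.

I0 add r2: issue@1 deps=(None,None) exec_start@1 write@2
I1 add r2: issue@2 deps=(None,None) exec_start@2 write@4
I2 mul r4: issue@3 deps=(None,None) exec_start@3 write@5
I3 mul r3: issue@4 deps=(2,None) exec_start@5 write@8
I4 add r1: issue@5 deps=(None,3) exec_start@8 write@9
I5 mul r4: issue@6 deps=(3,2) exec_start@8 write@10
I6 mul r3: issue@7 deps=(3,4) exec_start@9 write@12

Answer: 2 4 5 8 9 10 12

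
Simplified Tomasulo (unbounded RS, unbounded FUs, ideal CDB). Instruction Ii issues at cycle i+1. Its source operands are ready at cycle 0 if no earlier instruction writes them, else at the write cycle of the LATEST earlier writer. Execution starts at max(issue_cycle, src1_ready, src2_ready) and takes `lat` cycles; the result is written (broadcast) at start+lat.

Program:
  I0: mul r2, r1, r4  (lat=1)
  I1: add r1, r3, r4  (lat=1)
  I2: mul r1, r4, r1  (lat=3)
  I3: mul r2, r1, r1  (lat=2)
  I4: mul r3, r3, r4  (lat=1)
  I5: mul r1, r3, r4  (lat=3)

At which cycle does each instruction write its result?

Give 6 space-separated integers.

Answer: 2 3 6 8 6 9

Derivation:
I0 mul r2: issue@1 deps=(None,None) exec_start@1 write@2
I1 add r1: issue@2 deps=(None,None) exec_start@2 write@3
I2 mul r1: issue@3 deps=(None,1) exec_start@3 write@6
I3 mul r2: issue@4 deps=(2,2) exec_start@6 write@8
I4 mul r3: issue@5 deps=(None,None) exec_start@5 write@6
I5 mul r1: issue@6 deps=(4,None) exec_start@6 write@9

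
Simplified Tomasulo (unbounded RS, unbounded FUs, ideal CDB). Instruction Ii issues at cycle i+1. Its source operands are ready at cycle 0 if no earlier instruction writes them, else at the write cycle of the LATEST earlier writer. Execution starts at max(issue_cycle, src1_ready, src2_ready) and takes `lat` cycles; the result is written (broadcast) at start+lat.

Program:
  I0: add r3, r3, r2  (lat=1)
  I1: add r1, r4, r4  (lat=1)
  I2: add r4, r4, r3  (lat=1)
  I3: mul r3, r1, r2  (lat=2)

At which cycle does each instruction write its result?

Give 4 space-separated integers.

I0 add r3: issue@1 deps=(None,None) exec_start@1 write@2
I1 add r1: issue@2 deps=(None,None) exec_start@2 write@3
I2 add r4: issue@3 deps=(None,0) exec_start@3 write@4
I3 mul r3: issue@4 deps=(1,None) exec_start@4 write@6

Answer: 2 3 4 6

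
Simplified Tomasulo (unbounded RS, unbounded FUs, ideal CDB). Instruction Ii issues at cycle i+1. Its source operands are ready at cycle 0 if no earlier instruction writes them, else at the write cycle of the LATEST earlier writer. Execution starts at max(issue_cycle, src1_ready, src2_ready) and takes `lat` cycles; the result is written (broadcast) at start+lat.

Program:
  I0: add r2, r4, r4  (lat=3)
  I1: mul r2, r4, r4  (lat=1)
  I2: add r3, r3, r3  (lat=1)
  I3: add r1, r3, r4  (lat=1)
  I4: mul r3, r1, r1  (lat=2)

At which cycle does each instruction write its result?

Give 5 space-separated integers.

I0 add r2: issue@1 deps=(None,None) exec_start@1 write@4
I1 mul r2: issue@2 deps=(None,None) exec_start@2 write@3
I2 add r3: issue@3 deps=(None,None) exec_start@3 write@4
I3 add r1: issue@4 deps=(2,None) exec_start@4 write@5
I4 mul r3: issue@5 deps=(3,3) exec_start@5 write@7

Answer: 4 3 4 5 7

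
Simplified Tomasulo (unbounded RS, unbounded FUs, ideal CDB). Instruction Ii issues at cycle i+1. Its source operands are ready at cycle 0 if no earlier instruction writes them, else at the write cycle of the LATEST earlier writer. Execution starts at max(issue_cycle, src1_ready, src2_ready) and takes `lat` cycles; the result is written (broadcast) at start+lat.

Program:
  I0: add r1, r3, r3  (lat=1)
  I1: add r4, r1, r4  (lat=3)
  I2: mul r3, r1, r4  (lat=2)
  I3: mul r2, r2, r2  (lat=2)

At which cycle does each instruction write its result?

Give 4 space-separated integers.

Answer: 2 5 7 6

Derivation:
I0 add r1: issue@1 deps=(None,None) exec_start@1 write@2
I1 add r4: issue@2 deps=(0,None) exec_start@2 write@5
I2 mul r3: issue@3 deps=(0,1) exec_start@5 write@7
I3 mul r2: issue@4 deps=(None,None) exec_start@4 write@6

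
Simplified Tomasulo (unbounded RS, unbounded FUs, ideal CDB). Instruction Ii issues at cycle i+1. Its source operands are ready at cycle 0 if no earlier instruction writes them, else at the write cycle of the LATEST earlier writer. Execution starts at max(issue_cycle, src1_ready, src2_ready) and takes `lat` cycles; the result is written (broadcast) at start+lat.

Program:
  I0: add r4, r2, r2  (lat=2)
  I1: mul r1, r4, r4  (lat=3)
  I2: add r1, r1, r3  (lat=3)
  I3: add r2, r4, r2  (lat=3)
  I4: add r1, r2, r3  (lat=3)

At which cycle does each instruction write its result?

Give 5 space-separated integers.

I0 add r4: issue@1 deps=(None,None) exec_start@1 write@3
I1 mul r1: issue@2 deps=(0,0) exec_start@3 write@6
I2 add r1: issue@3 deps=(1,None) exec_start@6 write@9
I3 add r2: issue@4 deps=(0,None) exec_start@4 write@7
I4 add r1: issue@5 deps=(3,None) exec_start@7 write@10

Answer: 3 6 9 7 10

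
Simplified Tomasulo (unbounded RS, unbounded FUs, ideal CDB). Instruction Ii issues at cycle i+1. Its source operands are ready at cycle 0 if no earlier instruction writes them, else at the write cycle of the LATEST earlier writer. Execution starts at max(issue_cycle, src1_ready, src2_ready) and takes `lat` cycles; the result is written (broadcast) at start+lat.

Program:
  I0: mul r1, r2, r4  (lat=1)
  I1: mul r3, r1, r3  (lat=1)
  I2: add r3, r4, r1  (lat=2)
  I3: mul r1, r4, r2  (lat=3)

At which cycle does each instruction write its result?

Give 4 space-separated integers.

Answer: 2 3 5 7

Derivation:
I0 mul r1: issue@1 deps=(None,None) exec_start@1 write@2
I1 mul r3: issue@2 deps=(0,None) exec_start@2 write@3
I2 add r3: issue@3 deps=(None,0) exec_start@3 write@5
I3 mul r1: issue@4 deps=(None,None) exec_start@4 write@7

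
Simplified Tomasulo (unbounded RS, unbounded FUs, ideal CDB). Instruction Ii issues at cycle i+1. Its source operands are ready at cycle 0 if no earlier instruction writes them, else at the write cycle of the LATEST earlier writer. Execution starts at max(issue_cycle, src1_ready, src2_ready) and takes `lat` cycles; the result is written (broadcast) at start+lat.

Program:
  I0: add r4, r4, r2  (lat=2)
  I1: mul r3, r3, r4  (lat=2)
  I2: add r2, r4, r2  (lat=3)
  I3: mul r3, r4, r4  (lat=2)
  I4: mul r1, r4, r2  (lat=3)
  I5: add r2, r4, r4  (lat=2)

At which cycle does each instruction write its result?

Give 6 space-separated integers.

Answer: 3 5 6 6 9 8

Derivation:
I0 add r4: issue@1 deps=(None,None) exec_start@1 write@3
I1 mul r3: issue@2 deps=(None,0) exec_start@3 write@5
I2 add r2: issue@3 deps=(0,None) exec_start@3 write@6
I3 mul r3: issue@4 deps=(0,0) exec_start@4 write@6
I4 mul r1: issue@5 deps=(0,2) exec_start@6 write@9
I5 add r2: issue@6 deps=(0,0) exec_start@6 write@8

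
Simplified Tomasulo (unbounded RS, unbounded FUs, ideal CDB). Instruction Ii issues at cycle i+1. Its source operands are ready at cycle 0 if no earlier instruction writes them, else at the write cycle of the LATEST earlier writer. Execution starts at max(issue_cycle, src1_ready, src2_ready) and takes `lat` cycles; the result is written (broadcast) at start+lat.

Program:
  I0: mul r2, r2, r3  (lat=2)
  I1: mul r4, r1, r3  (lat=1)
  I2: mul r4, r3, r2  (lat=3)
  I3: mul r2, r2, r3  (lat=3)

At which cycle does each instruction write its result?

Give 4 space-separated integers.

Answer: 3 3 6 7

Derivation:
I0 mul r2: issue@1 deps=(None,None) exec_start@1 write@3
I1 mul r4: issue@2 deps=(None,None) exec_start@2 write@3
I2 mul r4: issue@3 deps=(None,0) exec_start@3 write@6
I3 mul r2: issue@4 deps=(0,None) exec_start@4 write@7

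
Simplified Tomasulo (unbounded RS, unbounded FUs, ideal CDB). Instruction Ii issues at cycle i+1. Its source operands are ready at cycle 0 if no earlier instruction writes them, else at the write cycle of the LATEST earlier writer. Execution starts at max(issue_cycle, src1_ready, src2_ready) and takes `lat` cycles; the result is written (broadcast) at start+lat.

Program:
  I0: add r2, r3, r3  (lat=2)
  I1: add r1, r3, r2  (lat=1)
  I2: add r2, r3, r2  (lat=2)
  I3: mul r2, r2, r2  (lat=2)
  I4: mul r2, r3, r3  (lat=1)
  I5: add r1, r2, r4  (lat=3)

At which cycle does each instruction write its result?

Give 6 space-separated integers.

Answer: 3 4 5 7 6 9

Derivation:
I0 add r2: issue@1 deps=(None,None) exec_start@1 write@3
I1 add r1: issue@2 deps=(None,0) exec_start@3 write@4
I2 add r2: issue@3 deps=(None,0) exec_start@3 write@5
I3 mul r2: issue@4 deps=(2,2) exec_start@5 write@7
I4 mul r2: issue@5 deps=(None,None) exec_start@5 write@6
I5 add r1: issue@6 deps=(4,None) exec_start@6 write@9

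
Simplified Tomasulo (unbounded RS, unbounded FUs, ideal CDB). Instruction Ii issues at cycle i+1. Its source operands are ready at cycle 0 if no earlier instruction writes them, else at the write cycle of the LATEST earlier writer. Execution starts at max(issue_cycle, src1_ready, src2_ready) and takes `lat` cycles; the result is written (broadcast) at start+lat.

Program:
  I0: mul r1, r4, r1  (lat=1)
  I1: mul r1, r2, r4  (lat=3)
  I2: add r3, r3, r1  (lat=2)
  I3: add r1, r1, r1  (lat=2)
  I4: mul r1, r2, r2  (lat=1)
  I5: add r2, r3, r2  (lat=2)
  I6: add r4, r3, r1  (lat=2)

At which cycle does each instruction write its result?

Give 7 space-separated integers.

I0 mul r1: issue@1 deps=(None,None) exec_start@1 write@2
I1 mul r1: issue@2 deps=(None,None) exec_start@2 write@5
I2 add r3: issue@3 deps=(None,1) exec_start@5 write@7
I3 add r1: issue@4 deps=(1,1) exec_start@5 write@7
I4 mul r1: issue@5 deps=(None,None) exec_start@5 write@6
I5 add r2: issue@6 deps=(2,None) exec_start@7 write@9
I6 add r4: issue@7 deps=(2,4) exec_start@7 write@9

Answer: 2 5 7 7 6 9 9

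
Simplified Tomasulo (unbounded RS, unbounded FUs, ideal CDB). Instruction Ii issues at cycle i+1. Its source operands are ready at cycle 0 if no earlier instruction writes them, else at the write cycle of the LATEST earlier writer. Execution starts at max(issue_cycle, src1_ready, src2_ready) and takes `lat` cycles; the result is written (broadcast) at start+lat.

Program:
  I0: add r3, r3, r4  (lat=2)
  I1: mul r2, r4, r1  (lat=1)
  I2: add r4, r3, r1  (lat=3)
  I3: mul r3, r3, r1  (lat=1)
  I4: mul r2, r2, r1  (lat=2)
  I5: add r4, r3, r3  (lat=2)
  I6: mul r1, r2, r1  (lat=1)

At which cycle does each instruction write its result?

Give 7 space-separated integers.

I0 add r3: issue@1 deps=(None,None) exec_start@1 write@3
I1 mul r2: issue@2 deps=(None,None) exec_start@2 write@3
I2 add r4: issue@3 deps=(0,None) exec_start@3 write@6
I3 mul r3: issue@4 deps=(0,None) exec_start@4 write@5
I4 mul r2: issue@5 deps=(1,None) exec_start@5 write@7
I5 add r4: issue@6 deps=(3,3) exec_start@6 write@8
I6 mul r1: issue@7 deps=(4,None) exec_start@7 write@8

Answer: 3 3 6 5 7 8 8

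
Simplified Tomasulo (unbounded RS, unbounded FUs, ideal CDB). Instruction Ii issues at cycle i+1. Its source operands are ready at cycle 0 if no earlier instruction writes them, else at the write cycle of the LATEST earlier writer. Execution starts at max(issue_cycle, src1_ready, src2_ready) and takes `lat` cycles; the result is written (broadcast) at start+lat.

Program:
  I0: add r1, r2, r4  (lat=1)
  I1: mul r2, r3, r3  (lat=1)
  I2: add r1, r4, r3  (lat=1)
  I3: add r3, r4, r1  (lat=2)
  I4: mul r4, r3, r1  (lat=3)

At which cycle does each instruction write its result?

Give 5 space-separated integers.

I0 add r1: issue@1 deps=(None,None) exec_start@1 write@2
I1 mul r2: issue@2 deps=(None,None) exec_start@2 write@3
I2 add r1: issue@3 deps=(None,None) exec_start@3 write@4
I3 add r3: issue@4 deps=(None,2) exec_start@4 write@6
I4 mul r4: issue@5 deps=(3,2) exec_start@6 write@9

Answer: 2 3 4 6 9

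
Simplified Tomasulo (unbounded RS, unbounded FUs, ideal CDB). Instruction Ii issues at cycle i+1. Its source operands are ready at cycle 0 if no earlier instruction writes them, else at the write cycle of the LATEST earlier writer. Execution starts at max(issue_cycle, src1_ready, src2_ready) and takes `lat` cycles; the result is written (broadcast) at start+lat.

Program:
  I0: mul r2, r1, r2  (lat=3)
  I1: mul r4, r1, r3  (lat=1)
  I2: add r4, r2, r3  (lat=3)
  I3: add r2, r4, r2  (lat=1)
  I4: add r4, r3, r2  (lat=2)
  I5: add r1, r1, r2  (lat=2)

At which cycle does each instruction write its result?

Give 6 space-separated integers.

I0 mul r2: issue@1 deps=(None,None) exec_start@1 write@4
I1 mul r4: issue@2 deps=(None,None) exec_start@2 write@3
I2 add r4: issue@3 deps=(0,None) exec_start@4 write@7
I3 add r2: issue@4 deps=(2,0) exec_start@7 write@8
I4 add r4: issue@5 deps=(None,3) exec_start@8 write@10
I5 add r1: issue@6 deps=(None,3) exec_start@8 write@10

Answer: 4 3 7 8 10 10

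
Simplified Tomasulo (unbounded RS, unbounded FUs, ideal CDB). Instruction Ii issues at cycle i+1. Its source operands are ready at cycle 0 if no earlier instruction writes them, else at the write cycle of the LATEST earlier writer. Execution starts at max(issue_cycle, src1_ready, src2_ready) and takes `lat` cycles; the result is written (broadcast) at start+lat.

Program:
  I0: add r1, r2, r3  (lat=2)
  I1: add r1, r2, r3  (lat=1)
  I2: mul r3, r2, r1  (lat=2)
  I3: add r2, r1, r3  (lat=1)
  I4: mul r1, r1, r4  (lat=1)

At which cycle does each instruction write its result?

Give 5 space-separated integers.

I0 add r1: issue@1 deps=(None,None) exec_start@1 write@3
I1 add r1: issue@2 deps=(None,None) exec_start@2 write@3
I2 mul r3: issue@3 deps=(None,1) exec_start@3 write@5
I3 add r2: issue@4 deps=(1,2) exec_start@5 write@6
I4 mul r1: issue@5 deps=(1,None) exec_start@5 write@6

Answer: 3 3 5 6 6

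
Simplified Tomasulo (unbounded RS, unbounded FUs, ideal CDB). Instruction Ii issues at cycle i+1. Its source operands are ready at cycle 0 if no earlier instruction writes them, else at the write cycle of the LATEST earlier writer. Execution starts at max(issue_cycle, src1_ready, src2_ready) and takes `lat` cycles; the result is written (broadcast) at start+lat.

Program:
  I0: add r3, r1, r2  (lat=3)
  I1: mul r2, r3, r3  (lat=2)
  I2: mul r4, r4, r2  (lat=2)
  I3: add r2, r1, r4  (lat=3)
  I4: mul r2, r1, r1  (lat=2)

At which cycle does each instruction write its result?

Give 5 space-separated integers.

Answer: 4 6 8 11 7

Derivation:
I0 add r3: issue@1 deps=(None,None) exec_start@1 write@4
I1 mul r2: issue@2 deps=(0,0) exec_start@4 write@6
I2 mul r4: issue@3 deps=(None,1) exec_start@6 write@8
I3 add r2: issue@4 deps=(None,2) exec_start@8 write@11
I4 mul r2: issue@5 deps=(None,None) exec_start@5 write@7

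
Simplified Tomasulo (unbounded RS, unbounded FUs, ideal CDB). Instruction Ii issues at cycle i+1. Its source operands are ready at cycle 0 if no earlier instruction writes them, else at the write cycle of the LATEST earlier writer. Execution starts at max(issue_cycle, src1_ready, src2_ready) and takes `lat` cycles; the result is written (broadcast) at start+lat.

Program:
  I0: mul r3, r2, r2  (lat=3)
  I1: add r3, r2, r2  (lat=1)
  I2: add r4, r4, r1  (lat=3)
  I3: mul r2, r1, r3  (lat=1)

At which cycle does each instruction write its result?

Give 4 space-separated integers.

Answer: 4 3 6 5

Derivation:
I0 mul r3: issue@1 deps=(None,None) exec_start@1 write@4
I1 add r3: issue@2 deps=(None,None) exec_start@2 write@3
I2 add r4: issue@3 deps=(None,None) exec_start@3 write@6
I3 mul r2: issue@4 deps=(None,1) exec_start@4 write@5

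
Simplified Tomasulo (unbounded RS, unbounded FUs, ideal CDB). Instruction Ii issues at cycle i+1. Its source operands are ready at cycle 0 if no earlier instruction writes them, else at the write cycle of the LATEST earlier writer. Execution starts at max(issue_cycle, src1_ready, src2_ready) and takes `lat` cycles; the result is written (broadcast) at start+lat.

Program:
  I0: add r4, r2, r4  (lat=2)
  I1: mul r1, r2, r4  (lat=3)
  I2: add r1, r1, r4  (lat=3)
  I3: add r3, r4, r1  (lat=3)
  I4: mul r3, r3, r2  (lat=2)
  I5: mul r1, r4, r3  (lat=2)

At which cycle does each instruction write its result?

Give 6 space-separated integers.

I0 add r4: issue@1 deps=(None,None) exec_start@1 write@3
I1 mul r1: issue@2 deps=(None,0) exec_start@3 write@6
I2 add r1: issue@3 deps=(1,0) exec_start@6 write@9
I3 add r3: issue@4 deps=(0,2) exec_start@9 write@12
I4 mul r3: issue@5 deps=(3,None) exec_start@12 write@14
I5 mul r1: issue@6 deps=(0,4) exec_start@14 write@16

Answer: 3 6 9 12 14 16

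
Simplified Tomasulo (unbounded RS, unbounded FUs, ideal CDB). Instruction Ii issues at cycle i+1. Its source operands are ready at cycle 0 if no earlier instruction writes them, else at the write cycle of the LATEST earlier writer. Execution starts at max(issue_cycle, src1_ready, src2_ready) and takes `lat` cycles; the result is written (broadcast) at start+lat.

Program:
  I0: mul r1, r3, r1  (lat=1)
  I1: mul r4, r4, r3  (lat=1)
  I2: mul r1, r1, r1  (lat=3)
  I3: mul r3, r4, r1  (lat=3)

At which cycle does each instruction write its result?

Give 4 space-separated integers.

Answer: 2 3 6 9

Derivation:
I0 mul r1: issue@1 deps=(None,None) exec_start@1 write@2
I1 mul r4: issue@2 deps=(None,None) exec_start@2 write@3
I2 mul r1: issue@3 deps=(0,0) exec_start@3 write@6
I3 mul r3: issue@4 deps=(1,2) exec_start@6 write@9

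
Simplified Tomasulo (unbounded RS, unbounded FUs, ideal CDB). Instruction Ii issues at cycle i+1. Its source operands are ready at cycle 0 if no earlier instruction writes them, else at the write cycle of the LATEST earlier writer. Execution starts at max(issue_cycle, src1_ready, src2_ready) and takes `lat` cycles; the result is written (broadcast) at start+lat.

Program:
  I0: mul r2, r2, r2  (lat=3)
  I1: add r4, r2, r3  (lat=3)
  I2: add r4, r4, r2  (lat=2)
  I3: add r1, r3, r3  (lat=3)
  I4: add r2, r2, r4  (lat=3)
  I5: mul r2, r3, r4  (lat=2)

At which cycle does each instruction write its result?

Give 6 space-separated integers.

Answer: 4 7 9 7 12 11

Derivation:
I0 mul r2: issue@1 deps=(None,None) exec_start@1 write@4
I1 add r4: issue@2 deps=(0,None) exec_start@4 write@7
I2 add r4: issue@3 deps=(1,0) exec_start@7 write@9
I3 add r1: issue@4 deps=(None,None) exec_start@4 write@7
I4 add r2: issue@5 deps=(0,2) exec_start@9 write@12
I5 mul r2: issue@6 deps=(None,2) exec_start@9 write@11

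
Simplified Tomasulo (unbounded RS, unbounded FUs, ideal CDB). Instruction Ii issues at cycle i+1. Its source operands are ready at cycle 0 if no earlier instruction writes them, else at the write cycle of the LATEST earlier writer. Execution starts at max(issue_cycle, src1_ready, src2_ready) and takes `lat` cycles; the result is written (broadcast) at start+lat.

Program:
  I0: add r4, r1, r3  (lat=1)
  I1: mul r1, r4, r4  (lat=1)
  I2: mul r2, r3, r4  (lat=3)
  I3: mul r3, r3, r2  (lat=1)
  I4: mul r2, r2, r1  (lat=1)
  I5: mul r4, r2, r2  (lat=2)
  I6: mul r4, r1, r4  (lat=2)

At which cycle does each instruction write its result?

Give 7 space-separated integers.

Answer: 2 3 6 7 7 9 11

Derivation:
I0 add r4: issue@1 deps=(None,None) exec_start@1 write@2
I1 mul r1: issue@2 deps=(0,0) exec_start@2 write@3
I2 mul r2: issue@3 deps=(None,0) exec_start@3 write@6
I3 mul r3: issue@4 deps=(None,2) exec_start@6 write@7
I4 mul r2: issue@5 deps=(2,1) exec_start@6 write@7
I5 mul r4: issue@6 deps=(4,4) exec_start@7 write@9
I6 mul r4: issue@7 deps=(1,5) exec_start@9 write@11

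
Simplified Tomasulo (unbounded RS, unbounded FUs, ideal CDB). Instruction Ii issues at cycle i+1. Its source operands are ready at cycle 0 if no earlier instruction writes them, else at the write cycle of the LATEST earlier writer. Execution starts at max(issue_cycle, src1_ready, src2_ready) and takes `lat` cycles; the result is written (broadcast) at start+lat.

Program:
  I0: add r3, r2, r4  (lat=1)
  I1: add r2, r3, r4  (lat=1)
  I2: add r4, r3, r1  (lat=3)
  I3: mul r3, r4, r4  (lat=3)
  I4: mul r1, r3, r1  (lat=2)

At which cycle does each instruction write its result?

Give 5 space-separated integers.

I0 add r3: issue@1 deps=(None,None) exec_start@1 write@2
I1 add r2: issue@2 deps=(0,None) exec_start@2 write@3
I2 add r4: issue@3 deps=(0,None) exec_start@3 write@6
I3 mul r3: issue@4 deps=(2,2) exec_start@6 write@9
I4 mul r1: issue@5 deps=(3,None) exec_start@9 write@11

Answer: 2 3 6 9 11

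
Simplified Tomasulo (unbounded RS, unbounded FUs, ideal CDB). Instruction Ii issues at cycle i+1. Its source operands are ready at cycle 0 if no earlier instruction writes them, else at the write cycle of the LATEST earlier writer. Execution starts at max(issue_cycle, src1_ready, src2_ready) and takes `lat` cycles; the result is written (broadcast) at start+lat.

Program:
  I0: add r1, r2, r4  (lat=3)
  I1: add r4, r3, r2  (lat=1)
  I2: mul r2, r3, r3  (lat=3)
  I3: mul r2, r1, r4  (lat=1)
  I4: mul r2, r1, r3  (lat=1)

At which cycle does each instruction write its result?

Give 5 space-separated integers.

I0 add r1: issue@1 deps=(None,None) exec_start@1 write@4
I1 add r4: issue@2 deps=(None,None) exec_start@2 write@3
I2 mul r2: issue@3 deps=(None,None) exec_start@3 write@6
I3 mul r2: issue@4 deps=(0,1) exec_start@4 write@5
I4 mul r2: issue@5 deps=(0,None) exec_start@5 write@6

Answer: 4 3 6 5 6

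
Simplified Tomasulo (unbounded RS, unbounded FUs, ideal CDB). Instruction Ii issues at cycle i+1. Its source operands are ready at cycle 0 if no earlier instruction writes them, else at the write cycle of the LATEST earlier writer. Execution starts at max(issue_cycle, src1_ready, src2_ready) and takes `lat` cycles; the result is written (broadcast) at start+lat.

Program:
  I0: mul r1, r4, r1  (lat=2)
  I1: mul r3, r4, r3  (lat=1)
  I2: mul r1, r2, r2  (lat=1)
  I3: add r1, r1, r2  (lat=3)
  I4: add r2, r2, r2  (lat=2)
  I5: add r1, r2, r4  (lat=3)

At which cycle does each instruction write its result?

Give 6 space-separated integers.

I0 mul r1: issue@1 deps=(None,None) exec_start@1 write@3
I1 mul r3: issue@2 deps=(None,None) exec_start@2 write@3
I2 mul r1: issue@3 deps=(None,None) exec_start@3 write@4
I3 add r1: issue@4 deps=(2,None) exec_start@4 write@7
I4 add r2: issue@5 deps=(None,None) exec_start@5 write@7
I5 add r1: issue@6 deps=(4,None) exec_start@7 write@10

Answer: 3 3 4 7 7 10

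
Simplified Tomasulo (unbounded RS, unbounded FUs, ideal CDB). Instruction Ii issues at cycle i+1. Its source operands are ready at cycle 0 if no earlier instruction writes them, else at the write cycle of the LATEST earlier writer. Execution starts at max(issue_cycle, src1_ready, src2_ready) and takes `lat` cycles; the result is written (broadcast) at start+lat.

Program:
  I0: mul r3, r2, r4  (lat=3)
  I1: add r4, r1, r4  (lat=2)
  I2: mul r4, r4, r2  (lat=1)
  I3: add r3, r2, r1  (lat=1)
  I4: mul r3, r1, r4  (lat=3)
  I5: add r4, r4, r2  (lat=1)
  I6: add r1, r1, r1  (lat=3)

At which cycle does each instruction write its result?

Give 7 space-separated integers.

Answer: 4 4 5 5 8 7 10

Derivation:
I0 mul r3: issue@1 deps=(None,None) exec_start@1 write@4
I1 add r4: issue@2 deps=(None,None) exec_start@2 write@4
I2 mul r4: issue@3 deps=(1,None) exec_start@4 write@5
I3 add r3: issue@4 deps=(None,None) exec_start@4 write@5
I4 mul r3: issue@5 deps=(None,2) exec_start@5 write@8
I5 add r4: issue@6 deps=(2,None) exec_start@6 write@7
I6 add r1: issue@7 deps=(None,None) exec_start@7 write@10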